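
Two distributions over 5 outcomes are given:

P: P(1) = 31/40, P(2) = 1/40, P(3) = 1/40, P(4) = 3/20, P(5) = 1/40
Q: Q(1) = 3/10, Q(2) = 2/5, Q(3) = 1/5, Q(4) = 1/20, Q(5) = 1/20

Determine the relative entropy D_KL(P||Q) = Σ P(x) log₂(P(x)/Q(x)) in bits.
1.0989 bits

D_KL(P||Q) = Σ P(x) log₂(P(x)/Q(x))

Computing term by term:
  P(1)·log₂(P(1)/Q(1)) = (31/40)·log₂((31/40)/(3/10)) = 1.06116
  P(2)·log₂(P(2)/Q(2)) = (1/40)·log₂((1/40)/(2/5)) = -0.10000
  P(3)·log₂(P(3)/Q(3)) = (1/40)·log₂((1/40)/(1/5)) = -0.07500
  P(4)·log₂(P(4)/Q(4)) = (3/20)·log₂((3/20)/(1/20)) = 0.23774
  P(5)·log₂(P(5)/Q(5)) = (1/40)·log₂((1/40)/(1/20)) = -0.02500

D_KL(P||Q) = 1.06116 - 0.10000 - 0.07500 + 0.23774 - 0.02500 = 1.09890 ≈ 1.0989 bits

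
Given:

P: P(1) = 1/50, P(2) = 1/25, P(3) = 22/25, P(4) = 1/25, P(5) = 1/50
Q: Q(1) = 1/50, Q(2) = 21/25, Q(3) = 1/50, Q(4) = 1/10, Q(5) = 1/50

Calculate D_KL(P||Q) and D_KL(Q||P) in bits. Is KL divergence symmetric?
D_KL(P||Q) = 4.5757 bits, D_KL(Q||P) = 3.7126 bits. No, KL divergence is not symmetric.

D_KL(P||Q) = Σ P(x) log₂(P(x)/Q(x))

Computing term by term:
  P(1)·log₂(P(1)/Q(1)) = (1/50)·log₂((1/50)/(1/50)) = 0.00000
  P(2)·log₂(P(2)/Q(2)) = (1/25)·log₂((1/25)/(21/25)) = -0.17569
  P(3)·log₂(P(3)/Q(3)) = (22/25)·log₂((22/25)/(1/50)) = 4.80430
  P(4)·log₂(P(4)/Q(4)) = (1/25)·log₂((1/25)/(1/10)) = -0.05288
  P(5)·log₂(P(5)/Q(5)) = (1/50)·log₂((1/50)/(1/50)) = 0.00000

D_KL(P||Q) = 0.00000 - 0.17569 + 4.80430 - 0.05288 + 0.00000 = 4.57573 ≈ 4.5757 bits

D_KL(Q||P) = Σ Q(x) log₂(Q(x)/P(x))

Computing term by term:
  Q(1)·log₂(Q(1)/P(1)) = (1/50)·log₂((1/50)/(1/50)) = 0.00000
  Q(2)·log₂(Q(2)/P(2)) = (21/25)·log₂((21/25)/(1/25)) = 3.68955
  Q(3)·log₂(Q(3)/P(3)) = (1/50)·log₂((1/50)/(22/25)) = -0.10919
  Q(4)·log₂(Q(4)/P(4)) = (1/10)·log₂((1/10)/(1/25)) = 0.13219
  Q(5)·log₂(Q(5)/P(5)) = (1/50)·log₂((1/50)/(1/50)) = 0.00000

D_KL(Q||P) = 0.00000 + 3.68955 - 0.10919 + 0.13219 + 0.00000 = 3.71255 ≈ 3.7126 bits

These are NOT equal (difference: 0.8631 bits). KL divergence is asymmetric: D_KL(P||Q) ≠ D_KL(Q||P) in general.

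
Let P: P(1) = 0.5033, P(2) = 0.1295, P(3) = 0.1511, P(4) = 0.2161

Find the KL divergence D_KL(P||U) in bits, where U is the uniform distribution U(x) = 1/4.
0.2300 bits

U(i) = 1/4 for all i

D_KL(P||U) = Σ P(x) log₂(P(x) / (1/4))
           = Σ P(x) log₂(P(x)) + log₂(4)
           = log₂(4) - H(P)

H(P) = -Σ P(x) log₂(P(x)):
  -P(1)·log₂(P(1)) = -(0.5033)·log₂(0.5033) = 0.49852
  -P(2)·log₂(P(2)) = -(0.1295)·log₂(0.1295) = 0.38189
  -P(3)·log₂(P(3)) = -(0.1511)·log₂(0.1511) = 0.41196
  -P(4)·log₂(P(4)) = -(0.2161)·log₂(0.2161) = 0.47763
H(P) = 0.49852 + 0.38189 + 0.41196 + 0.47763 = 1.77000 bits

log₂(4) = 2.00000 bits

D_KL(P||U) = 2.00000 - 1.77000 = 0.23000 ≈ 0.2300 bits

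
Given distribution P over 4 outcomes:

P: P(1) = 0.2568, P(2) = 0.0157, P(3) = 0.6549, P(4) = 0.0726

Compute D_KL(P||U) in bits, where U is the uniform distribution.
0.7276 bits

U(i) = 1/4 for all i

D_KL(P||U) = Σ P(x) log₂(P(x) / (1/4))
           = Σ P(x) log₂(P(x)) + log₂(4)
           = log₂(4) - H(P)

H(P) = -Σ P(x) log₂(P(x)):
  -P(1)·log₂(P(1)) = -(0.2568)·log₂(0.2568) = 0.50366
  -P(2)·log₂(P(2)) = -(0.0157)·log₂(0.0157) = 0.09409
  -P(3)·log₂(P(3)) = -(0.6549)·log₂(0.6549) = 0.39992
  -P(4)·log₂(P(4)) = -(0.0726)·log₂(0.0726) = 0.27471
H(P) = 0.50366 + 0.09409 + 0.39992 + 0.27471 = 1.27238 bits

log₂(4) = 2.00000 bits

D_KL(P||U) = 2.00000 - 1.27238 = 0.72762 ≈ 0.7276 bits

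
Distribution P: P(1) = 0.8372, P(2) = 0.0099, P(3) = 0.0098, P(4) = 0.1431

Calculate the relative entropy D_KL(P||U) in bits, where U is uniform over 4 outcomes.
1.2527 bits

U(i) = 1/4 for all i

D_KL(P||U) = Σ P(x) log₂(P(x) / (1/4))
           = Σ P(x) log₂(P(x)) + log₂(4)
           = log₂(4) - H(P)

H(P) = -Σ P(x) log₂(P(x)):
  -P(1)·log₂(P(1)) = -(0.8372)·log₂(0.8372) = 0.21462
  -P(2)·log₂(P(2)) = -(0.0099)·log₂(0.0099) = 0.06592
  -P(3)·log₂(P(3)) = -(0.0098)·log₂(0.0098) = 0.06540
  -P(4)·log₂(P(4)) = -(0.1431)·log₂(0.1431) = 0.40138
H(P) = 0.21462 + 0.06592 + 0.06540 + 0.40138 = 0.74732 bits

log₂(4) = 2.00000 bits

D_KL(P||U) = 2.00000 - 0.74732 = 1.25268 ≈ 1.2527 bits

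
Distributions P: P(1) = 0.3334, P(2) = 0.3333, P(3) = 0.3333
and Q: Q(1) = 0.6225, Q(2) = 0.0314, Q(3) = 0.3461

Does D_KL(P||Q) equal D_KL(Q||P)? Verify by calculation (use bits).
D_KL(P||Q) = 0.8174 bits, D_KL(Q||P) = 0.4726 bits. No — D_KL(P||Q) ≠ D_KL(Q||P) for this pair.

D_KL(P||Q) = Σ P(x) log₂(P(x)/Q(x))

Computing term by term:
  P(1)·log₂(P(1)/Q(1)) = 0.3334·log₂(0.3334/0.6225) = -0.30033
  P(2)·log₂(P(2)/Q(2)) = 0.3333·log₂(0.3333/0.0314) = 1.13588
  P(3)·log₂(P(3)/Q(3)) = 0.3333·log₂(0.3333/0.3461) = -0.01812

D_KL(P||Q) = -0.30033 + 1.13588 - 0.01812 = 0.81743 ≈ 0.8174 bits

D_KL(Q||P) = Σ Q(x) log₂(Q(x)/P(x))

Computing term by term:
  Q(1)·log₂(Q(1)/P(1)) = 0.6225·log₂(0.6225/0.3334) = 0.56076
  Q(2)·log₂(Q(2)/P(2)) = 0.0314·log₂(0.0314/0.3333) = -0.10701
  Q(3)·log₂(Q(3)/P(3)) = 0.3461·log₂(0.3461/0.3333) = 0.01882

D_KL(Q||P) = 0.56076 - 0.10701 + 0.01882 = 0.47257 ≈ 0.4726 bits

These are NOT equal (difference: 0.3448 bits). KL divergence is asymmetric: D_KL(P||Q) ≠ D_KL(Q||P) in general.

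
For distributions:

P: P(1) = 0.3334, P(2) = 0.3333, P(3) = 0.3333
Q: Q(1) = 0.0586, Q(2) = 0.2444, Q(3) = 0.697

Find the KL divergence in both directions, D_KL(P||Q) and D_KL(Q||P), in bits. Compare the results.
D_KL(P||Q) = 0.6307 bits, D_KL(Q||P) = 0.4855 bits. D_KL(P||Q) is larger than D_KL(Q||P) by 0.1452 bits; the two directions differ.

D_KL(P||Q) = Σ P(x) log₂(P(x)/Q(x))

Computing term by term:
  P(1)·log₂(P(1)/Q(1)) = 0.3334·log₂(0.3334/0.0586) = 0.83626
  P(2)·log₂(P(2)/Q(2)) = 0.3333·log₂(0.3333/0.2444) = 0.14918
  P(3)·log₂(P(3)/Q(3)) = 0.3333·log₂(0.3333/0.697) = -0.35474

D_KL(P||Q) = 0.83626 + 0.14918 - 0.35474 = 0.63070 ≈ 0.6307 bits

D_KL(Q||P) = Σ Q(x) log₂(Q(x)/P(x))

Computing term by term:
  Q(1)·log₂(Q(1)/P(1)) = 0.0586·log₂(0.0586/0.3334) = -0.14699
  Q(2)·log₂(Q(2)/P(2)) = 0.2444·log₂(0.2444/0.3333) = -0.10939
  Q(3)·log₂(Q(3)/P(3)) = 0.697·log₂(0.697/0.3333) = 0.74184

D_KL(Q||P) = -0.14699 - 0.10939 + 0.74184 = 0.48546 ≈ 0.4855 bits

These are NOT equal (difference: 0.1452 bits). KL divergence is asymmetric: D_KL(P||Q) ≠ D_KL(Q||P) in general.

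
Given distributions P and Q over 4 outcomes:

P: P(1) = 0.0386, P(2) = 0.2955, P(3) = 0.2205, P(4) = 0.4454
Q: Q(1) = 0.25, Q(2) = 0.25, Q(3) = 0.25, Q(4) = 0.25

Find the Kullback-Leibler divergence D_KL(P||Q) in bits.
0.2984 bits

D_KL(P||Q) = Σ P(x) log₂(P(x)/Q(x))

Computing term by term:
  P(1)·log₂(P(1)/Q(1)) = 0.0386·log₂(0.0386/0.25) = -0.10404
  P(2)·log₂(P(2)/Q(2)) = 0.2955·log₂(0.2955/0.25) = 0.07128
  P(3)·log₂(P(3)/Q(3)) = 0.2205·log₂(0.2205/0.25) = -0.03994
  P(4)·log₂(P(4)/Q(4)) = 0.4454·log₂(0.4454/0.25) = 0.37110

D_KL(P||Q) = -0.10404 + 0.07128 - 0.03994 + 0.37110 = 0.29840 ≈ 0.2984 bits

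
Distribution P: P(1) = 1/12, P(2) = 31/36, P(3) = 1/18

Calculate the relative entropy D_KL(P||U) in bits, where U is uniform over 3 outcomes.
0.8688 bits

U(i) = 1/3 for all i

D_KL(P||U) = Σ P(x) log₂(P(x) / (1/3))
           = Σ P(x) log₂(P(x)) + log₂(3)
           = log₂(3) - H(P)

H(P) = -Σ P(x) log₂(P(x)):
  -P(1)·log₂(P(1)) = -(1/12)·log₂(1/12) = 0.29875
  -P(2)·log₂(P(2)) = -(31/36)·log₂(31/36) = 0.18577
  -P(3)·log₂(P(3)) = -(1/18)·log₂(1/18) = 0.23166
H(P) = 0.29875 + 0.18577 + 0.23166 = 0.71618 bits

log₂(3) = 1.58496 bits

D_KL(P||U) = 1.58496 - 0.71618 = 0.86878 ≈ 0.8688 bits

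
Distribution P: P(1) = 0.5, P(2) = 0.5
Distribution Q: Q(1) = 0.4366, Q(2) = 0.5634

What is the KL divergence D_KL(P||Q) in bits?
0.0117 bits

D_KL(P||Q) = Σ P(x) log₂(P(x)/Q(x))

Computing term by term:
  P(1)·log₂(P(1)/Q(1)) = 0.5·log₂(0.5/0.4366) = 0.09781
  P(2)·log₂(P(2)/Q(2)) = 0.5·log₂(0.5/0.5634) = -0.08612

D_KL(P||Q) = 0.09781 - 0.08612 = 0.01169 ≈ 0.0117 bits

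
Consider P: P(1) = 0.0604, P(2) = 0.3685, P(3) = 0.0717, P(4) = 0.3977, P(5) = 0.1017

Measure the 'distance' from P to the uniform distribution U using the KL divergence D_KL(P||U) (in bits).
0.4096 bits

U(i) = 1/5 for all i

D_KL(P||U) = Σ P(x) log₂(P(x) / (1/5))
           = Σ P(x) log₂(P(x)) + log₂(5)
           = log₂(5) - H(P)

H(P) = -Σ P(x) log₂(P(x)):
  -P(1)·log₂(P(1)) = -(0.0604)·log₂(0.0604) = 0.24458
  -P(2)·log₂(P(2)) = -(0.3685)·log₂(0.3685) = 0.53074
  -P(3)·log₂(P(3)) = -(0.0717)·log₂(0.0717) = 0.27260
  -P(4)·log₂(P(4)) = -(0.3977)·log₂(0.3977) = 0.52904
  -P(5)·log₂(P(5)) = -(0.1017)·log₂(0.1017) = 0.33537
H(P) = 0.24458 + 0.53074 + 0.27260 + 0.52904 + 0.33537 = 1.91233 bits

log₂(5) = 2.32193 bits

D_KL(P||U) = 2.32193 - 1.91233 = 0.40960 ≈ 0.4096 bits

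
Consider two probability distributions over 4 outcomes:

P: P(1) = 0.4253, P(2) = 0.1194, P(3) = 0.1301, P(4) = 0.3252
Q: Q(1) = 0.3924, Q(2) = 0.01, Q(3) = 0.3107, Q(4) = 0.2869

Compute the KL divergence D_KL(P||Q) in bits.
0.3720 bits

D_KL(P||Q) = Σ P(x) log₂(P(x)/Q(x))

Computing term by term:
  P(1)·log₂(P(1)/Q(1)) = 0.4253·log₂(0.4253/0.3924) = 0.04940
  P(2)·log₂(P(2)/Q(2)) = 0.1194·log₂(0.1194/0.01) = 0.42718
  P(3)·log₂(P(3)/Q(3)) = 0.1301·log₂(0.1301/0.3107) = -0.16339
  P(4)·log₂(P(4)/Q(4)) = 0.3252·log₂(0.3252/0.2869) = 0.05879

D_KL(P||Q) = 0.04940 + 0.42718 - 0.16339 + 0.05879 = 0.37198 ≈ 0.3720 bits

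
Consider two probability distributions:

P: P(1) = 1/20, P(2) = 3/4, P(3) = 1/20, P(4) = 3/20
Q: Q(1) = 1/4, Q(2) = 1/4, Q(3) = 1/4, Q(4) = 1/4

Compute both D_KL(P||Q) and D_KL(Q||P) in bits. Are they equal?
D_KL(P||Q) = 0.8460 bits, D_KL(Q||P) = 0.9490 bits. No, they are not equal.

D_KL(P||Q) = Σ P(x) log₂(P(x)/Q(x))

Computing term by term:
  P(1)·log₂(P(1)/Q(1)) = (1/20)·log₂((1/20)/(1/4)) = -0.11610
  P(2)·log₂(P(2)/Q(2)) = (3/4)·log₂((3/4)/(1/4)) = 1.18872
  P(3)·log₂(P(3)/Q(3)) = (1/20)·log₂((1/20)/(1/4)) = -0.11610
  P(4)·log₂(P(4)/Q(4)) = (3/20)·log₂((3/20)/(1/4)) = -0.11054

D_KL(P||Q) = -0.11610 + 1.18872 - 0.11610 - 0.11054 = 0.84598 ≈ 0.8460 bits

D_KL(Q||P) = Σ Q(x) log₂(Q(x)/P(x))

Computing term by term:
  Q(1)·log₂(Q(1)/P(1)) = (1/4)·log₂((1/4)/(1/20)) = 0.58048
  Q(2)·log₂(Q(2)/P(2)) = (1/4)·log₂((1/4)/(3/4)) = -0.39624
  Q(3)·log₂(Q(3)/P(3)) = (1/4)·log₂((1/4)/(1/20)) = 0.58048
  Q(4)·log₂(Q(4)/P(4)) = (1/4)·log₂((1/4)/(3/20)) = 0.18424

D_KL(Q||P) = 0.58048 - 0.39624 + 0.58048 + 0.18424 = 0.94896 ≈ 0.9490 bits

These are NOT equal (difference: 0.1030 bits). KL divergence is asymmetric: D_KL(P||Q) ≠ D_KL(Q||P) in general.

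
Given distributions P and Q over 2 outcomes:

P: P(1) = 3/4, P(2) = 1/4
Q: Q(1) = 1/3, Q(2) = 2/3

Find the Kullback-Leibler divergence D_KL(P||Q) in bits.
0.5237 bits

D_KL(P||Q) = Σ P(x) log₂(P(x)/Q(x))

Computing term by term:
  P(1)·log₂(P(1)/Q(1)) = (3/4)·log₂((3/4)/(1/3)) = 0.87744
  P(2)·log₂(P(2)/Q(2)) = (1/4)·log₂((1/4)/(2/3)) = -0.35376

D_KL(P||Q) = 0.87744 - 0.35376 = 0.52368 ≈ 0.5237 bits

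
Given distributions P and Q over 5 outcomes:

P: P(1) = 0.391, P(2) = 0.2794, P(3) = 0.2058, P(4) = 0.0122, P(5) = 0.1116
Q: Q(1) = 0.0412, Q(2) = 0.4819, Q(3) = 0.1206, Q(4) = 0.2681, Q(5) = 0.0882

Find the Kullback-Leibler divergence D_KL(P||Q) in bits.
1.1918 bits

D_KL(P||Q) = Σ P(x) log₂(P(x)/Q(x))

Computing term by term:
  P(1)·log₂(P(1)/Q(1)) = 0.391·log₂(0.391/0.0412) = 1.26936
  P(2)·log₂(P(2)/Q(2)) = 0.2794·log₂(0.2794/0.4819) = -0.21972
  P(3)·log₂(P(3)/Q(3)) = 0.2058·log₂(0.2058/0.1206) = 0.15867
  P(4)·log₂(P(4)/Q(4)) = 0.0122·log₂(0.0122/0.2681) = -0.05439
  P(5)·log₂(P(5)/Q(5)) = 0.1116·log₂(0.1116/0.0882) = 0.03789

D_KL(P||Q) = 1.26936 - 0.21972 + 0.15867 - 0.05439 + 0.03789 = 1.19181 ≈ 1.1918 bits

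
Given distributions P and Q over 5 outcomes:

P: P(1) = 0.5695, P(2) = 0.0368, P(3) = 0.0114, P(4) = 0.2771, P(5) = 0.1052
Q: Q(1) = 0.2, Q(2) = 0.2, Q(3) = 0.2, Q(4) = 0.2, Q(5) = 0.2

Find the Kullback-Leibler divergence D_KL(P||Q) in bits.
0.7556 bits

D_KL(P||Q) = Σ P(x) log₂(P(x)/Q(x))

Computing term by term:
  P(1)·log₂(P(1)/Q(1)) = 0.5695·log₂(0.5695/0.2) = 0.85977
  P(2)·log₂(P(2)/Q(2)) = 0.0368·log₂(0.0368/0.2) = -0.08987
  P(3)·log₂(P(3)/Q(3)) = 0.0114·log₂(0.0114/0.2) = -0.04711
  P(4)·log₂(P(4)/Q(4)) = 0.2771·log₂(0.2771/0.2) = 0.13035
  P(5)·log₂(P(5)/Q(5)) = 0.1052·log₂(0.1052/0.2) = -0.09751

D_KL(P||Q) = 0.85977 - 0.08987 - 0.04711 + 0.13035 - 0.09751 = 0.75563 ≈ 0.7556 bits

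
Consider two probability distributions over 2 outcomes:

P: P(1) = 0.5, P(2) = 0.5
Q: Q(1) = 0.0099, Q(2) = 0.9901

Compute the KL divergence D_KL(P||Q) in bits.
2.3364 bits

D_KL(P||Q) = Σ P(x) log₂(P(x)/Q(x))

Computing term by term:
  P(1)·log₂(P(1)/Q(1)) = 0.5·log₂(0.5/0.0099) = 2.82918
  P(2)·log₂(P(2)/Q(2)) = 0.5·log₂(0.5/0.9901) = -0.49282

D_KL(P||Q) = 2.82918 - 0.49282 = 2.33636 ≈ 2.3364 bits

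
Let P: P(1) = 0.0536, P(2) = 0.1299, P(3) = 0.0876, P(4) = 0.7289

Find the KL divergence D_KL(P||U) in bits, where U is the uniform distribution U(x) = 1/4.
0.7510 bits

U(i) = 1/4 for all i

D_KL(P||U) = Σ P(x) log₂(P(x) / (1/4))
           = Σ P(x) log₂(P(x)) + log₂(4)
           = log₂(4) - H(P)

H(P) = -Σ P(x) log₂(P(x)):
  -P(1)·log₂(P(1)) = -(0.0536)·log₂(0.0536) = 0.22628
  -P(2)·log₂(P(2)) = -(0.1299)·log₂(0.1299) = 0.38249
  -P(3)·log₂(P(3)) = -(0.0876)·log₂(0.0876) = 0.30773
  -P(4)·log₂(P(4)) = -(0.7289)·log₂(0.7289) = 0.33253
H(P) = 0.22628 + 0.38249 + 0.30773 + 0.33253 = 1.24903 bits

log₂(4) = 2.00000 bits

D_KL(P||U) = 2.00000 - 1.24903 = 0.75097 ≈ 0.7510 bits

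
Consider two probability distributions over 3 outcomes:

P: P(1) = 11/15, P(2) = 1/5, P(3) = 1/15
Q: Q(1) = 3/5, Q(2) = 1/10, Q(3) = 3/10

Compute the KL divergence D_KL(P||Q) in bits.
0.2676 bits

D_KL(P||Q) = Σ P(x) log₂(P(x)/Q(x))

Computing term by term:
  P(1)·log₂(P(1)/Q(1)) = (11/15)·log₂((11/15)/(3/5)) = 0.21230
  P(2)·log₂(P(2)/Q(2)) = (1/5)·log₂((1/5)/(1/10)) = 0.20000
  P(3)·log₂(P(3)/Q(3)) = (1/15)·log₂((1/15)/(3/10)) = -0.14466

D_KL(P||Q) = 0.21230 + 0.20000 - 0.14466 = 0.26764 ≈ 0.2676 bits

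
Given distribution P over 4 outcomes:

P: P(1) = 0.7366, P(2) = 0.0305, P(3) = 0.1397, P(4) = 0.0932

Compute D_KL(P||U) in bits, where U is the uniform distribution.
0.8058 bits

U(i) = 1/4 for all i

D_KL(P||U) = Σ P(x) log₂(P(x) / (1/4))
           = Σ P(x) log₂(P(x)) + log₂(4)
           = log₂(4) - H(P)

H(P) = -Σ P(x) log₂(P(x)):
  -P(1)·log₂(P(1)) = -(0.7366)·log₂(0.7366) = 0.32487
  -P(2)·log₂(P(2)) = -(0.0305)·log₂(0.0305) = 0.15357
  -P(3)·log₂(P(3)) = -(0.1397)·log₂(0.1397) = 0.39669
  -P(4)·log₂(P(4)) = -(0.0932)·log₂(0.0932) = 0.31907
H(P) = 0.32487 + 0.15357 + 0.39669 + 0.31907 = 1.19420 bits

log₂(4) = 2.00000 bits

D_KL(P||U) = 2.00000 - 1.19420 = 0.80580 ≈ 0.8058 bits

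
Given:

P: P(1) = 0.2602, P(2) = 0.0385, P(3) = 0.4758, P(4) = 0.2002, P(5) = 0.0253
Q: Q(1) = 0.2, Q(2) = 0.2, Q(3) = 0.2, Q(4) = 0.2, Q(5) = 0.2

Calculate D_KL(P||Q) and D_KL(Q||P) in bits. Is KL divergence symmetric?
D_KL(P||Q) = 0.5270 bits, D_KL(Q||P) = 0.7457 bits. No, KL divergence is not symmetric.

D_KL(P||Q) = Σ P(x) log₂(P(x)/Q(x))

Computing term by term:
  P(1)·log₂(P(1)/Q(1)) = 0.2602·log₂(0.2602/0.2) = 0.09878
  P(2)·log₂(P(2)/Q(2)) = 0.0385·log₂(0.0385/0.2) = -0.09152
  P(3)·log₂(P(3)/Q(3)) = 0.4758·log₂(0.4758/0.2) = 0.59492
  P(4)·log₂(P(4)/Q(4)) = 0.2002·log₂(0.2002/0.2) = 0.00029
  P(5)·log₂(P(5)/Q(5)) = 0.0253·log₂(0.0253/0.2) = -0.07546

D_KL(P||Q) = 0.09878 - 0.09152 + 0.59492 + 0.00029 - 0.07546 = 0.52701 ≈ 0.5270 bits

D_KL(Q||P) = Σ Q(x) log₂(Q(x)/P(x))

Computing term by term:
  Q(1)·log₂(Q(1)/P(1)) = 0.2·log₂(0.2/0.2602) = -0.07592
  Q(2)·log₂(Q(2)/P(2)) = 0.2·log₂(0.2/0.0385) = 0.47541
  Q(3)·log₂(Q(3)/P(3)) = 0.2·log₂(0.2/0.4758) = -0.25007
  Q(4)·log₂(Q(4)/P(4)) = 0.2·log₂(0.2/0.2002) = -0.00029
  Q(5)·log₂(Q(5)/P(5)) = 0.2·log₂(0.2/0.0253) = 0.59656

D_KL(Q||P) = -0.07592 + 0.47541 - 0.25007 - 0.00029 + 0.59656 = 0.74569 ≈ 0.7457 bits

These are NOT equal (difference: 0.2187 bits). KL divergence is asymmetric: D_KL(P||Q) ≠ D_KL(Q||P) in general.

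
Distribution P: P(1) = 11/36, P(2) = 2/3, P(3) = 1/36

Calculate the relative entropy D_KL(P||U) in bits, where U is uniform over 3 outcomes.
0.5287 bits

U(i) = 1/3 for all i

D_KL(P||U) = Σ P(x) log₂(P(x) / (1/3))
           = Σ P(x) log₂(P(x)) + log₂(3)
           = log₂(3) - H(P)

H(P) = -Σ P(x) log₂(P(x)):
  -P(1)·log₂(P(1)) = -(11/36)·log₂(11/36) = 0.52265
  -P(2)·log₂(P(2)) = -(2/3)·log₂(2/3) = 0.38998
  -P(3)·log₂(P(3)) = -(1/36)·log₂(1/36) = 0.14361
H(P) = 0.52265 + 0.38998 + 0.14361 = 1.05624 bits

log₂(3) = 1.58496 bits

D_KL(P||U) = 1.58496 - 1.05624 = 0.52872 ≈ 0.5287 bits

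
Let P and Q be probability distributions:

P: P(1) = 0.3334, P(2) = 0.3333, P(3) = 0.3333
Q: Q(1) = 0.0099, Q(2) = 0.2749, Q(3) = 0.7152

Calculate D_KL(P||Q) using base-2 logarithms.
1.4171 bits

D_KL(P||Q) = Σ P(x) log₂(P(x)/Q(x))

Computing term by term:
  P(1)·log₂(P(1)/Q(1)) = 0.3334·log₂(0.3334/0.0099) = 1.69157
  P(2)·log₂(P(2)/Q(2)) = 0.3333·log₂(0.3333/0.2749) = 0.09263
  P(3)·log₂(P(3)/Q(3)) = 0.3333·log₂(0.3333/0.7152) = -0.36714

D_KL(P||Q) = 1.69157 + 0.09263 - 0.36714 = 1.41706 ≈ 1.4171 bits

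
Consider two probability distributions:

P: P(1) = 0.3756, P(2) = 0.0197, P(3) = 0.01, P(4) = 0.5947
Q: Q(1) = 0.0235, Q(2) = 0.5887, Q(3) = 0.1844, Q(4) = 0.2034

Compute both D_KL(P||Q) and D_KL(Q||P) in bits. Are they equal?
D_KL(P||Q) = 2.2837 bits, D_KL(Q||P) = 3.2519 bits. No, they are not equal.

D_KL(P||Q) = Σ P(x) log₂(P(x)/Q(x))

Computing term by term:
  P(1)·log₂(P(1)/Q(1)) = 0.3756·log₂(0.3756/0.0235) = 1.50182
  P(2)·log₂(P(2)/Q(2)) = 0.0197·log₂(0.0197/0.5887) = -0.09655
  P(3)·log₂(P(3)/Q(3)) = 0.01·log₂(0.01/0.1844) = -0.04205
  P(4)·log₂(P(4)/Q(4)) = 0.5947·log₂(0.5947/0.2034) = 0.92050

D_KL(P||Q) = 1.50182 - 0.09655 - 0.04205 + 0.92050 = 2.28372 ≈ 2.2837 bits

D_KL(Q||P) = Σ Q(x) log₂(Q(x)/P(x))

Computing term by term:
  Q(1)·log₂(Q(1)/P(1)) = 0.0235·log₂(0.0235/0.3756) = -0.09396
  Q(2)·log₂(Q(2)/P(2)) = 0.5887·log₂(0.5887/0.0197) = 2.88537
  Q(3)·log₂(Q(3)/P(3)) = 0.1844·log₂(0.1844/0.01) = 0.77536
  Q(4)·log₂(Q(4)/P(4)) = 0.2034·log₂(0.2034/0.5947) = -0.31483

D_KL(Q||P) = -0.09396 + 2.88537 + 0.77536 - 0.31483 = 3.25194 ≈ 3.2519 bits

These are NOT equal (difference: 0.9682 bits). KL divergence is asymmetric: D_KL(P||Q) ≠ D_KL(Q||P) in general.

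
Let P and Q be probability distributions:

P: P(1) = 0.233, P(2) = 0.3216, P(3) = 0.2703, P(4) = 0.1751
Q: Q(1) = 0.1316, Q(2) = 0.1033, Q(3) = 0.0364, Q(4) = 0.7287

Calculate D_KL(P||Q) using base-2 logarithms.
1.1406 bits

D_KL(P||Q) = Σ P(x) log₂(P(x)/Q(x))

Computing term by term:
  P(1)·log₂(P(1)/Q(1)) = 0.233·log₂(0.233/0.1316) = 0.19203
  P(2)·log₂(P(2)/Q(2)) = 0.3216·log₂(0.3216/0.1033) = 0.52692
  P(3)·log₂(P(3)/Q(3)) = 0.2703·log₂(0.2703/0.0364) = 0.78186
  P(4)·log₂(P(4)/Q(4)) = 0.1751·log₂(0.1751/0.7287) = -0.36021

D_KL(P||Q) = 0.19203 + 0.52692 + 0.78186 - 0.36021 = 1.14060 ≈ 1.1406 bits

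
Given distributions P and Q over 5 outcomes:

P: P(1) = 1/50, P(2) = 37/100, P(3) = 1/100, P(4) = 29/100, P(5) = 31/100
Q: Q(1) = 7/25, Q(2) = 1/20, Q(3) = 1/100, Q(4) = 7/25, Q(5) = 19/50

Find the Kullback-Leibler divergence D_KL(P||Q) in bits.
0.9159 bits

D_KL(P||Q) = Σ P(x) log₂(P(x)/Q(x))

Computing term by term:
  P(1)·log₂(P(1)/Q(1)) = (1/50)·log₂((1/50)/(7/25)) = -0.07615
  P(2)·log₂(P(2)/Q(2)) = (37/100)·log₂((37/100)/(1/20)) = 1.06838
  P(3)·log₂(P(3)/Q(3)) = (1/100)·log₂((1/100)/(1/100)) = 0.00000
  P(4)·log₂(P(4)/Q(4)) = (29/100)·log₂((29/100)/(7/25)) = 0.01468
  P(5)·log₂(P(5)/Q(5)) = (31/100)·log₂((31/100)/(19/50)) = -0.09106

D_KL(P||Q) = -0.07615 + 1.06838 + 0.00000 + 0.01468 - 0.09106 = 0.91585 ≈ 0.9159 bits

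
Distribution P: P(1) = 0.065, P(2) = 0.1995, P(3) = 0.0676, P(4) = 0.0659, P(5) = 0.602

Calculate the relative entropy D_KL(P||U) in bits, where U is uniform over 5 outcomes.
0.6396 bits

U(i) = 1/5 for all i

D_KL(P||U) = Σ P(x) log₂(P(x) / (1/5))
           = Σ P(x) log₂(P(x)) + log₂(5)
           = log₂(5) - H(P)

H(P) = -Σ P(x) log₂(P(x)):
  -P(1)·log₂(P(1)) = -(0.065)·log₂(0.065) = 0.25632
  -P(2)·log₂(P(2)) = -(0.1995)·log₂(0.1995) = 0.46395
  -P(3)·log₂(P(3)) = -(0.0676)·log₂(0.0676) = 0.26275
  -P(4)·log₂(P(4)) = -(0.0659)·log₂(0.0659) = 0.25856
  -P(5)·log₂(P(5)) = -(0.602)·log₂(0.602) = 0.44076
H(P) = 0.25632 + 0.46395 + 0.26275 + 0.25856 + 0.44076 = 1.68234 bits

log₂(5) = 2.32193 bits

D_KL(P||U) = 2.32193 - 1.68234 = 0.63959 ≈ 0.6396 bits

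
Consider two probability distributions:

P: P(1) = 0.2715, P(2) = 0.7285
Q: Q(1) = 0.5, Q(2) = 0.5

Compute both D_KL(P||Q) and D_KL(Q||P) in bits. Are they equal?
D_KL(P||Q) = 0.1564 bits, D_KL(Q||P) = 0.1690 bits. No, they are not equal.

D_KL(P||Q) = Σ P(x) log₂(P(x)/Q(x))

Computing term by term:
  P(1)·log₂(P(1)/Q(1)) = 0.2715·log₂(0.2715/0.5) = -0.23918
  P(2)·log₂(P(2)/Q(2)) = 0.7285·log₂(0.7285/0.5) = 0.39558

D_KL(P||Q) = -0.23918 + 0.39558 = 0.15640 ≈ 0.1564 bits

D_KL(Q||P) = Σ Q(x) log₂(Q(x)/P(x))

Computing term by term:
  Q(1)·log₂(Q(1)/P(1)) = 0.5·log₂(0.5/0.2715) = 0.44049
  Q(2)·log₂(Q(2)/P(2)) = 0.5·log₂(0.5/0.7285) = -0.27150

D_KL(Q||P) = 0.44049 - 0.27150 = 0.16899 ≈ 0.1690 bits

These are NOT equal (difference: 0.0126 bits). KL divergence is asymmetric: D_KL(P||Q) ≠ D_KL(Q||P) in general.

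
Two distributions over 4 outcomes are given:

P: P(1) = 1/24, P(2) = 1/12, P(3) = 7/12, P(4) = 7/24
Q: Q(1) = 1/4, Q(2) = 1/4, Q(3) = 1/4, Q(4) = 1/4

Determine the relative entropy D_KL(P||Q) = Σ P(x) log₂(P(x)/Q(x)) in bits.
0.5381 bits

D_KL(P||Q) = Σ P(x) log₂(P(x)/Q(x))

Computing term by term:
  P(1)·log₂(P(1)/Q(1)) = (1/24)·log₂((1/24)/(1/4)) = -0.10771
  P(2)·log₂(P(2)/Q(2)) = (1/12)·log₂((1/12)/(1/4)) = -0.13208
  P(3)·log₂(P(3)/Q(3)) = (7/12)·log₂((7/12)/(1/4)) = 0.71306
  P(4)·log₂(P(4)/Q(4)) = (7/24)·log₂((7/24)/(1/4)) = 0.06486

D_KL(P||Q) = -0.10771 - 0.13208 + 0.71306 + 0.06486 = 0.53813 ≈ 0.5381 bits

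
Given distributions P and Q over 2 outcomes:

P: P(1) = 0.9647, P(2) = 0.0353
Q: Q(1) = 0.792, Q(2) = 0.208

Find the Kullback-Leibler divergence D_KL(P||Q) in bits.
0.1842 bits

D_KL(P||Q) = Σ P(x) log₂(P(x)/Q(x))

Computing term by term:
  P(1)·log₂(P(1)/Q(1)) = 0.9647·log₂(0.9647/0.792) = 0.27453
  P(2)·log₂(P(2)/Q(2)) = 0.0353·log₂(0.0353/0.208) = -0.09033

D_KL(P||Q) = 0.27453 - 0.09033 = 0.18420 ≈ 0.1842 bits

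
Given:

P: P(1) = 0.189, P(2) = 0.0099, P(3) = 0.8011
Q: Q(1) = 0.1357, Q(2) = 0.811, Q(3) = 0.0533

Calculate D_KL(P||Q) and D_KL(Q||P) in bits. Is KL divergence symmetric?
D_KL(P||Q) = 3.1595 bits, D_KL(Q||P) = 4.8816 bits. No, KL divergence is not symmetric.

D_KL(P||Q) = Σ P(x) log₂(P(x)/Q(x))

Computing term by term:
  P(1)·log₂(P(1)/Q(1)) = 0.189·log₂(0.189/0.1357) = 0.09034
  P(2)·log₂(P(2)/Q(2)) = 0.0099·log₂(0.0099/0.811) = -0.06293
  P(3)·log₂(P(3)/Q(3)) = 0.8011·log₂(0.8011/0.0533) = 3.13212

D_KL(P||Q) = 0.09034 - 0.06293 + 3.13212 = 3.15953 ≈ 3.1595 bits

D_KL(Q||P) = Σ Q(x) log₂(Q(x)/P(x))

Computing term by term:
  Q(1)·log₂(Q(1)/P(1)) = 0.1357·log₂(0.1357/0.189) = -0.06486
  Q(2)·log₂(Q(2)/P(2)) = 0.811·log₂(0.811/0.0099) = 5.15482
  Q(3)·log₂(Q(3)/P(3)) = 0.0533·log₂(0.0533/0.8011) = -0.20839

D_KL(Q||P) = -0.06486 + 5.15482 - 0.20839 = 4.88157 ≈ 4.8816 bits

These are NOT equal (difference: 1.7221 bits). KL divergence is asymmetric: D_KL(P||Q) ≠ D_KL(Q||P) in general.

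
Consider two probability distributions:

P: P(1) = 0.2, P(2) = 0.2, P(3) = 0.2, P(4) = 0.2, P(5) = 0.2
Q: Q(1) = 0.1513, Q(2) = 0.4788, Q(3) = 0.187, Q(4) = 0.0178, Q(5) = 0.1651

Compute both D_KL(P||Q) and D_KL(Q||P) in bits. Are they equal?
D_KL(P||Q) = 0.6014 bits, D_KL(Q||P) = 0.4162 bits. No, they are not equal.

D_KL(P||Q) = Σ P(x) log₂(P(x)/Q(x))

Computing term by term:
  P(1)·log₂(P(1)/Q(1)) = 0.2·log₂(0.2/0.1513) = 0.08052
  P(2)·log₂(P(2)/Q(2)) = 0.2·log₂(0.2/0.4788) = -0.25188
  P(3)·log₂(P(3)/Q(3)) = 0.2·log₂(0.2/0.187) = 0.01939
  P(4)·log₂(P(4)/Q(4)) = 0.2·log₂(0.2/0.0178) = 0.69801
  P(5)·log₂(P(5)/Q(5)) = 0.2·log₂(0.2/0.1651) = 0.05533

D_KL(P||Q) = 0.08052 - 0.25188 + 0.01939 + 0.69801 + 0.05533 = 0.60137 ≈ 0.6014 bits

D_KL(Q||P) = Σ Q(x) log₂(Q(x)/P(x))

Computing term by term:
  Q(1)·log₂(Q(1)/P(1)) = 0.1513·log₂(0.1513/0.2) = -0.06091
  Q(2)·log₂(Q(2)/P(2)) = 0.4788·log₂(0.4788/0.2) = 0.60301
  Q(3)·log₂(Q(3)/P(3)) = 0.187·log₂(0.187/0.2) = -0.01813
  Q(4)·log₂(Q(4)/P(4)) = 0.0178·log₂(0.0178/0.2) = -0.06212
  Q(5)·log₂(Q(5)/P(5)) = 0.1651·log₂(0.1651/0.2) = -0.04568

D_KL(Q||P) = -0.06091 + 0.60301 - 0.01813 - 0.06212 - 0.04568 = 0.41617 ≈ 0.4162 bits

These are NOT equal (difference: 0.1852 bits). KL divergence is asymmetric: D_KL(P||Q) ≠ D_KL(Q||P) in general.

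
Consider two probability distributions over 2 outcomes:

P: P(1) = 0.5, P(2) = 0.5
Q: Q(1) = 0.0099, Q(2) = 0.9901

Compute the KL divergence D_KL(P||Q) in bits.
2.3364 bits

D_KL(P||Q) = Σ P(x) log₂(P(x)/Q(x))

Computing term by term:
  P(1)·log₂(P(1)/Q(1)) = 0.5·log₂(0.5/0.0099) = 2.82918
  P(2)·log₂(P(2)/Q(2)) = 0.5·log₂(0.5/0.9901) = -0.49282

D_KL(P||Q) = 2.82918 - 0.49282 = 2.33636 ≈ 2.3364 bits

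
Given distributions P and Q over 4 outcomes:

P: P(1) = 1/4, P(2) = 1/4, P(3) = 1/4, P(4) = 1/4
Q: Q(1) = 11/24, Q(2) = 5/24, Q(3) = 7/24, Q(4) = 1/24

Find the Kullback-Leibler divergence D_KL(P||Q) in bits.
0.4378 bits

D_KL(P||Q) = Σ P(x) log₂(P(x)/Q(x))

Computing term by term:
  P(1)·log₂(P(1)/Q(1)) = (1/4)·log₂((1/4)/(11/24)) = -0.21862
  P(2)·log₂(P(2)/Q(2)) = (1/4)·log₂((1/4)/(5/24)) = 0.06576
  P(3)·log₂(P(3)/Q(3)) = (1/4)·log₂((1/4)/(7/24)) = -0.05560
  P(4)·log₂(P(4)/Q(4)) = (1/4)·log₂((1/4)/(1/24)) = 0.64624

D_KL(P||Q) = -0.21862 + 0.06576 - 0.05560 + 0.64624 = 0.43778 ≈ 0.4378 bits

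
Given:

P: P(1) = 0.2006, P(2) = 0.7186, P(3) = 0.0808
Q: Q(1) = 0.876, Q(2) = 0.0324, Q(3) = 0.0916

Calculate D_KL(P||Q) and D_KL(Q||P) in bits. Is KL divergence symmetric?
D_KL(P||Q) = 2.7717 bits, D_KL(Q||P) = 1.7346 bits. No, KL divergence is not symmetric.

D_KL(P||Q) = Σ P(x) log₂(P(x)/Q(x))

Computing term by term:
  P(1)·log₂(P(1)/Q(1)) = 0.2006·log₂(0.2006/0.876) = -0.42660
  P(2)·log₂(P(2)/Q(2)) = 0.7186·log₂(0.7186/0.0324) = 3.21295
  P(3)·log₂(P(3)/Q(3)) = 0.0808·log₂(0.0808/0.0916) = -0.01462

D_KL(P||Q) = -0.42660 + 3.21295 - 0.01462 = 2.77173 ≈ 2.7717 bits

D_KL(Q||P) = Σ Q(x) log₂(Q(x)/P(x))

Computing term by term:
  Q(1)·log₂(Q(1)/P(1)) = 0.876·log₂(0.876/0.2006) = 1.86291
  Q(2)·log₂(Q(2)/P(2)) = 0.0324·log₂(0.0324/0.7186) = -0.14486
  Q(3)·log₂(Q(3)/P(3)) = 0.0916·log₂(0.0916/0.0808) = 0.01658

D_KL(Q||P) = 1.86291 - 0.14486 + 0.01658 = 1.73463 ≈ 1.7346 bits

These are NOT equal (difference: 1.0371 bits). KL divergence is asymmetric: D_KL(P||Q) ≠ D_KL(Q||P) in general.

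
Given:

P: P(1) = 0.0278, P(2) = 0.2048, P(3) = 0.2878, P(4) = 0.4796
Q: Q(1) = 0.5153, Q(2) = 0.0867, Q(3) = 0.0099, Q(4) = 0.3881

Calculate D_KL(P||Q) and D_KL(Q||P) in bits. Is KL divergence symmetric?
D_KL(P||Q) = 1.6825 bits, D_KL(Q||P) = 1.8964 bits. No, KL divergence is not symmetric.

D_KL(P||Q) = Σ P(x) log₂(P(x)/Q(x))

Computing term by term:
  P(1)·log₂(P(1)/Q(1)) = 0.0278·log₂(0.0278/0.5153) = -0.11710
  P(2)·log₂(P(2)/Q(2)) = 0.2048·log₂(0.2048/0.0867) = 0.25397
  P(3)·log₂(P(3)/Q(3)) = 0.2878·log₂(0.2878/0.0099) = 1.39914
  P(4)·log₂(P(4)/Q(4)) = 0.4796·log₂(0.4796/0.3881) = 0.14647

D_KL(P||Q) = -0.11710 + 0.25397 + 1.39914 + 0.14647 = 1.68248 ≈ 1.6825 bits

D_KL(Q||P) = Σ Q(x) log₂(Q(x)/P(x))

Computing term by term:
  Q(1)·log₂(Q(1)/P(1)) = 0.5153·log₂(0.5153/0.0278) = 2.17058
  Q(2)·log₂(Q(2)/P(2)) = 0.0867·log₂(0.0867/0.2048) = -0.10752
  Q(3)·log₂(Q(3)/P(3)) = 0.0099·log₂(0.0099/0.2878) = -0.04813
  Q(4)·log₂(Q(4)/P(4)) = 0.3881·log₂(0.3881/0.4796) = -0.11853

D_KL(Q||P) = 2.17058 - 0.10752 - 0.04813 - 0.11853 = 1.89640 ≈ 1.8964 bits

These are NOT equal (difference: 0.2139 bits). KL divergence is asymmetric: D_KL(P||Q) ≠ D_KL(Q||P) in general.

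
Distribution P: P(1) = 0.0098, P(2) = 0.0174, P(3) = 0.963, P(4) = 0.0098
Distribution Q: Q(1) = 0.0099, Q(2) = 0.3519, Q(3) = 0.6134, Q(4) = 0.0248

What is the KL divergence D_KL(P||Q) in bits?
0.5379 bits

D_KL(P||Q) = Σ P(x) log₂(P(x)/Q(x))

Computing term by term:
  P(1)·log₂(P(1)/Q(1)) = 0.0098·log₂(0.0098/0.0099) = -0.00014
  P(2)·log₂(P(2)/Q(2)) = 0.0174·log₂(0.0174/0.3519) = -0.07548
  P(3)·log₂(P(3)/Q(3)) = 0.963·log₂(0.963/0.6134) = 0.62663
  P(4)·log₂(P(4)/Q(4)) = 0.0098·log₂(0.0098/0.0248) = -0.01313

D_KL(P||Q) = -0.00014 - 0.07548 + 0.62663 - 0.01313 = 0.53788 ≈ 0.5379 bits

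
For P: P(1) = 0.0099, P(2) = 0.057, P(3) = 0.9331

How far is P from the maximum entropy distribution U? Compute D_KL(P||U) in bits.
1.1903 bits

U(i) = 1/3 for all i

D_KL(P||U) = Σ P(x) log₂(P(x) / (1/3))
           = Σ P(x) log₂(P(x)) + log₂(3)
           = log₂(3) - H(P)

H(P) = -Σ P(x) log₂(P(x)):
  -P(1)·log₂(P(1)) = -(0.0099)·log₂(0.0099) = 0.06592
  -P(2)·log₂(P(2)) = -(0.057)·log₂(0.057) = 0.23557
  -P(3)·log₂(P(3)) = -(0.9331)·log₂(0.9331) = 0.09321
H(P) = 0.06592 + 0.23557 + 0.09321 = 0.39470 bits

log₂(3) = 1.58496 bits

D_KL(P||U) = 1.58496 - 0.39470 = 1.19026 ≈ 1.1903 bits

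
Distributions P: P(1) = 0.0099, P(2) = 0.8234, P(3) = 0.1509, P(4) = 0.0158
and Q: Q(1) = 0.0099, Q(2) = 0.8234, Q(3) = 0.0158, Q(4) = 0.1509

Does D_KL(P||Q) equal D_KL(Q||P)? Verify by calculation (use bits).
D_KL(P||Q) = 0.4398 bits, D_KL(Q||P) = 0.4398 bits. Yes — for this pair D_KL(P||Q) = D_KL(Q||P).

D_KL(P||Q) = Σ P(x) log₂(P(x)/Q(x))

Computing term by term:
  P(1)·log₂(P(1)/Q(1)) = 0.0099·log₂(0.0099/0.0099) = 0.00000
  P(2)·log₂(P(2)/Q(2)) = 0.8234·log₂(0.8234/0.8234) = 0.00000
  P(3)·log₂(P(3)/Q(3)) = 0.1509·log₂(0.1509/0.0158) = 0.49127
  P(4)·log₂(P(4)/Q(4)) = 0.0158·log₂(0.0158/0.1509) = -0.05144

D_KL(P||Q) = 0.00000 + 0.00000 + 0.49127 - 0.05144 = 0.43983 ≈ 0.4398 bits

D_KL(Q||P) = Σ Q(x) log₂(Q(x)/P(x))

Computing term by term:
  Q(1)·log₂(Q(1)/P(1)) = 0.0099·log₂(0.0099/0.0099) = 0.00000
  Q(2)·log₂(Q(2)/P(2)) = 0.8234·log₂(0.8234/0.8234) = 0.00000
  Q(3)·log₂(Q(3)/P(3)) = 0.0158·log₂(0.0158/0.1509) = -0.05144
  Q(4)·log₂(Q(4)/P(4)) = 0.1509·log₂(0.1509/0.0158) = 0.49127

D_KL(Q||P) = 0.00000 + 0.00000 - 0.05144 + 0.49127 = 0.43983 ≈ 0.4398 bits

These ARE equal here. Q is P with outcomes relabeled (Q(3) = P(4), Q(4) = P(3)) by a relabeling that is its own inverse, so the two sums contain exactly the same terms in a different order. This is a special case — KL divergence is not symmetric in general: D_KL(P||Q) ≠ D_KL(Q||P) for most P, Q.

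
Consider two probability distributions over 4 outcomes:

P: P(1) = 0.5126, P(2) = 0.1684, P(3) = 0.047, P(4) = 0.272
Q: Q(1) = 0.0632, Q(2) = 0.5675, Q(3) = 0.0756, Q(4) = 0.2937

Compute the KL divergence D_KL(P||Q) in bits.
1.1905 bits

D_KL(P||Q) = Σ P(x) log₂(P(x)/Q(x))

Computing term by term:
  P(1)·log₂(P(1)/Q(1)) = 0.5126·log₂(0.5126/0.0632) = 1.54797
  P(2)·log₂(P(2)/Q(2)) = 0.1684·log₂(0.1684/0.5675) = -0.29516
  P(3)·log₂(P(3)/Q(3)) = 0.047·log₂(0.047/0.0756) = -0.03223
  P(4)·log₂(P(4)/Q(4)) = 0.272·log₂(0.272/0.2937) = -0.03012

D_KL(P||Q) = 1.54797 - 0.29516 - 0.03223 - 0.03012 = 1.19046 ≈ 1.1905 bits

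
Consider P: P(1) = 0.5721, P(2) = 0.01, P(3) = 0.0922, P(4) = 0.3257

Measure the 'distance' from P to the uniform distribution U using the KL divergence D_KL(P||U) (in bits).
0.6285 bits

U(i) = 1/4 for all i

D_KL(P||U) = Σ P(x) log₂(P(x) / (1/4))
           = Σ P(x) log₂(P(x)) + log₂(4)
           = log₂(4) - H(P)

H(P) = -Σ P(x) log₂(P(x)):
  -P(1)·log₂(P(1)) = -(0.5721)·log₂(0.5721) = 0.46092
  -P(2)·log₂(P(2)) = -(0.01)·log₂(0.01) = 0.06644
  -P(3)·log₂(P(3)) = -(0.0922)·log₂(0.0922) = 0.31708
  -P(4)·log₂(P(4)) = -(0.3257)·log₂(0.3257) = 0.52711
H(P) = 0.46092 + 0.06644 + 0.31708 + 0.52711 = 1.37155 bits

log₂(4) = 2.00000 bits

D_KL(P||U) = 2.00000 - 1.37155 = 0.62845 ≈ 0.6285 bits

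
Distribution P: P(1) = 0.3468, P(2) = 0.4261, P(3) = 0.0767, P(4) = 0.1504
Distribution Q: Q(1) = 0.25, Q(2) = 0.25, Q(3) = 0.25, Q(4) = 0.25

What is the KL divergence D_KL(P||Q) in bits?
0.2505 bits

D_KL(P||Q) = Σ P(x) log₂(P(x)/Q(x))

Computing term by term:
  P(1)·log₂(P(1)/Q(1)) = 0.3468·log₂(0.3468/0.25) = 0.16375
  P(2)·log₂(P(2)/Q(2)) = 0.4261·log₂(0.4261/0.25) = 0.32778
  P(3)·log₂(P(3)/Q(3)) = 0.0767·log₂(0.0767/0.25) = -0.13075
  P(4)·log₂(P(4)/Q(4)) = 0.1504·log₂(0.1504/0.25) = -0.11026

D_KL(P||Q) = 0.16375 + 0.32778 - 0.13075 - 0.11026 = 0.25052 ≈ 0.2505 bits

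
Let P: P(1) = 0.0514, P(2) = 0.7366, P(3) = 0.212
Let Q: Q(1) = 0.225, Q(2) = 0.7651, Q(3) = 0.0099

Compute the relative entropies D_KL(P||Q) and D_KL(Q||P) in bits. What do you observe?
D_KL(P||Q) = 0.7873 bits, D_KL(Q||P) = 0.4774 bits. The two directions give different values (D_KL(P||Q) exceeds D_KL(Q||P) by 0.3099 bits): KL divergence is asymmetric.

D_KL(P||Q) = Σ P(x) log₂(P(x)/Q(x))

Computing term by term:
  P(1)·log₂(P(1)/Q(1)) = 0.0514·log₂(0.0514/0.225) = -0.10949
  P(2)·log₂(P(2)/Q(2)) = 0.7366·log₂(0.7366/0.7651) = -0.04034
  P(3)·log₂(P(3)/Q(3)) = 0.212·log₂(0.212/0.0099) = 0.93714

D_KL(P||Q) = -0.10949 - 0.04034 + 0.93714 = 0.78731 ≈ 0.7873 bits

D_KL(Q||P) = Σ Q(x) log₂(Q(x)/P(x))

Computing term by term:
  Q(1)·log₂(Q(1)/P(1)) = 0.225·log₂(0.225/0.0514) = 0.47927
  Q(2)·log₂(Q(2)/P(2)) = 0.7651·log₂(0.7651/0.7366) = 0.04190
  Q(3)·log₂(Q(3)/P(3)) = 0.0099·log₂(0.0099/0.212) = -0.04376

D_KL(Q||P) = 0.47927 + 0.04190 - 0.04376 = 0.47741 ≈ 0.4774 bits

These are NOT equal (difference: 0.3099 bits). KL divergence is asymmetric: D_KL(P||Q) ≠ D_KL(Q||P) in general.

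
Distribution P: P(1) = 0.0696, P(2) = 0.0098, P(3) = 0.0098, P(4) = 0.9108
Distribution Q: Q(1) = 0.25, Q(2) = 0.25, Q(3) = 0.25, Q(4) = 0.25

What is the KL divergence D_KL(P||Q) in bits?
1.4788 bits

D_KL(P||Q) = Σ P(x) log₂(P(x)/Q(x))

Computing term by term:
  P(1)·log₂(P(1)/Q(1)) = 0.0696·log₂(0.0696/0.25) = -0.12840
  P(2)·log₂(P(2)/Q(2)) = 0.0098·log₂(0.0098/0.25) = -0.04580
  P(3)·log₂(P(3)/Q(3)) = 0.0098·log₂(0.0098/0.25) = -0.04580
  P(4)·log₂(P(4)/Q(4)) = 0.9108·log₂(0.9108/0.25) = 1.69883

D_KL(P||Q) = -0.12840 - 0.04580 - 0.04580 + 1.69883 = 1.47883 ≈ 1.4788 bits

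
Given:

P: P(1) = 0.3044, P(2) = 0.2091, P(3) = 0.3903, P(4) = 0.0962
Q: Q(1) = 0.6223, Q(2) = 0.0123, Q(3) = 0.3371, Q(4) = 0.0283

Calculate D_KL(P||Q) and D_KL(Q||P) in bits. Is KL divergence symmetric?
D_KL(P||Q) = 0.7930 bits, D_KL(Q||P) = 0.4705 bits. No, KL divergence is not symmetric.

D_KL(P||Q) = Σ P(x) log₂(P(x)/Q(x))

Computing term by term:
  P(1)·log₂(P(1)/Q(1)) = 0.3044·log₂(0.3044/0.6223) = -0.31403
  P(2)·log₂(P(2)/Q(2)) = 0.2091·log₂(0.2091/0.0123) = 0.85469
  P(3)·log₂(P(3)/Q(3)) = 0.3903·log₂(0.3903/0.3371) = 0.08251
  P(4)·log₂(P(4)/Q(4)) = 0.0962·log₂(0.0962/0.0283) = 0.16982

D_KL(P||Q) = -0.31403 + 0.85469 + 0.08251 + 0.16982 = 0.79299 ≈ 0.7930 bits

D_KL(Q||P) = Σ Q(x) log₂(Q(x)/P(x))

Computing term by term:
  Q(1)·log₂(Q(1)/P(1)) = 0.6223·log₂(0.6223/0.3044) = 0.64199
  Q(2)·log₂(Q(2)/P(2)) = 0.0123·log₂(0.0123/0.2091) = -0.05028
  Q(3)·log₂(Q(3)/P(3)) = 0.3371·log₂(0.3371/0.3903) = -0.07127
  Q(4)·log₂(Q(4)/P(4)) = 0.0283·log₂(0.0283/0.0962) = -0.04996

D_KL(Q||P) = 0.64199 - 0.05028 - 0.07127 - 0.04996 = 0.47048 ≈ 0.4705 bits

These are NOT equal (difference: 0.3225 bits). KL divergence is asymmetric: D_KL(P||Q) ≠ D_KL(Q||P) in general.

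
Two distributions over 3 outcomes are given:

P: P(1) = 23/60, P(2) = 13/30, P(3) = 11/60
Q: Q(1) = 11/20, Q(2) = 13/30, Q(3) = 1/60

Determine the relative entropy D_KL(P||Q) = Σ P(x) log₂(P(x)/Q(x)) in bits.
0.4346 bits

D_KL(P||Q) = Σ P(x) log₂(P(x)/Q(x))

Computing term by term:
  P(1)·log₂(P(1)/Q(1)) = (23/60)·log₂((23/60)/(11/20)) = -0.19965
  P(2)·log₂(P(2)/Q(2)) = (13/30)·log₂((13/30)/(13/30)) = 0.00000
  P(3)·log₂(P(3)/Q(3)) = (11/60)·log₂((11/60)/(1/60)) = 0.63423

D_KL(P||Q) = -0.19965 + 0.00000 + 0.63423 = 0.43458 ≈ 0.4346 bits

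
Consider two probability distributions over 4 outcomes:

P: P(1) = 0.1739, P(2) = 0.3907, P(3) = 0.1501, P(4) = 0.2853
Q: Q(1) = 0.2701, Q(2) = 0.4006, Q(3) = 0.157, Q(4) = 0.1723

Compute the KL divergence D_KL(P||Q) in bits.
0.0733 bits

D_KL(P||Q) = Σ P(x) log₂(P(x)/Q(x))

Computing term by term:
  P(1)·log₂(P(1)/Q(1)) = 0.1739·log₂(0.1739/0.2701) = -0.11047
  P(2)·log₂(P(2)/Q(2)) = 0.3907·log₂(0.3907/0.4006) = -0.01410
  P(3)·log₂(P(3)/Q(3)) = 0.1501·log₂(0.1501/0.157) = -0.00973
  P(4)·log₂(P(4)/Q(4)) = 0.2853·log₂(0.2853/0.1723) = 0.20757

D_KL(P||Q) = -0.11047 - 0.01410 - 0.00973 + 0.20757 = 0.07327 ≈ 0.0733 bits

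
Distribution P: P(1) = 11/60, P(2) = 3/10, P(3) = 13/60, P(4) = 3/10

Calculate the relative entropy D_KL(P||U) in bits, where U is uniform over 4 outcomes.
0.0311 bits

U(i) = 1/4 for all i

D_KL(P||U) = Σ P(x) log₂(P(x) / (1/4))
           = Σ P(x) log₂(P(x)) + log₂(4)
           = log₂(4) - H(P)

H(P) = -Σ P(x) log₂(P(x)):
  -P(1)·log₂(P(1)) = -(11/60)·log₂(11/60) = 0.44870
  -P(2)·log₂(P(2)) = -(3/10)·log₂(3/10) = 0.52109
  -P(3)·log₂(P(3)) = -(13/60)·log₂(13/60) = 0.47806
  -P(4)·log₂(P(4)) = -(3/10)·log₂(3/10) = 0.52109
H(P) = 0.44870 + 0.52109 + 0.47806 + 0.52109 = 1.96894 bits

log₂(4) = 2.00000 bits

D_KL(P||U) = 2.00000 - 1.96894 = 0.03106 ≈ 0.0311 bits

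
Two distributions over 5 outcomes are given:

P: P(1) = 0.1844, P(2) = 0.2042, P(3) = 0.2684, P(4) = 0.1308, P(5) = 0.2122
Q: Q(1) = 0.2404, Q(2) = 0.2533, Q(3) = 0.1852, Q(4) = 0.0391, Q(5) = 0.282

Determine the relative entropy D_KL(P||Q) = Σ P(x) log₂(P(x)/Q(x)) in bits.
0.1505 bits

D_KL(P||Q) = Σ P(x) log₂(P(x)/Q(x))

Computing term by term:
  P(1)·log₂(P(1)/Q(1)) = 0.1844·log₂(0.1844/0.2404) = -0.07055
  P(2)·log₂(P(2)/Q(2)) = 0.2042·log₂(0.2042/0.2533) = -0.06348
  P(3)·log₂(P(3)/Q(3)) = 0.2684·log₂(0.2684/0.1852) = 0.14367
  P(4)·log₂(P(4)/Q(4)) = 0.1308·log₂(0.1308/0.0391) = 0.22787
  P(5)·log₂(P(5)/Q(5)) = 0.2122·log₂(0.2122/0.282) = -0.08706

D_KL(P||Q) = -0.07055 - 0.06348 + 0.14367 + 0.22787 - 0.08706 = 0.15045 ≈ 0.1505 bits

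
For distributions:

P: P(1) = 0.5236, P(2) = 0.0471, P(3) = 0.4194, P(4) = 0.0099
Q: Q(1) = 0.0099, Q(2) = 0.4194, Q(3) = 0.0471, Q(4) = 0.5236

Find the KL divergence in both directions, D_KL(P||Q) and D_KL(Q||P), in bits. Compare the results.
D_KL(P||Q) = 4.1153 bits, D_KL(Q||P) = 4.1153 bits. The two directions give exactly the same value for this pair.

D_KL(P||Q) = Σ P(x) log₂(P(x)/Q(x))

Computing term by term:
  P(1)·log₂(P(1)/Q(1)) = 0.5236·log₂(0.5236/0.0099) = 2.99755
  P(2)·log₂(P(2)/Q(2)) = 0.0471·log₂(0.0471/0.4194) = -0.14858
  P(3)·log₂(P(3)/Q(3)) = 0.4194·log₂(0.4194/0.0471) = 1.32301
  P(4)·log₂(P(4)/Q(4)) = 0.0099·log₂(0.0099/0.5236) = -0.05668

D_KL(P||Q) = 2.99755 - 0.14858 + 1.32301 - 0.05668 = 4.11530 ≈ 4.1153 bits

D_KL(Q||P) = Σ Q(x) log₂(Q(x)/P(x))

Computing term by term:
  Q(1)·log₂(Q(1)/P(1)) = 0.0099·log₂(0.0099/0.5236) = -0.05668
  Q(2)·log₂(Q(2)/P(2)) = 0.4194·log₂(0.4194/0.0471) = 1.32301
  Q(3)·log₂(Q(3)/P(3)) = 0.0471·log₂(0.0471/0.4194) = -0.14858
  Q(4)·log₂(Q(4)/P(4)) = 0.5236·log₂(0.5236/0.0099) = 2.99755

D_KL(Q||P) = -0.05668 + 1.32301 - 0.14858 + 2.99755 = 4.11530 ≈ 4.1153 bits

These ARE equal here. Q is P with outcomes relabeled (Q(1) = P(4), Q(2) = P(3), Q(3) = P(2), Q(4) = P(1)) by a relabeling that is its own inverse, so the two sums contain exactly the same terms in a different order. This is a special case — KL divergence is not symmetric in general: D_KL(P||Q) ≠ D_KL(Q||P) for most P, Q.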